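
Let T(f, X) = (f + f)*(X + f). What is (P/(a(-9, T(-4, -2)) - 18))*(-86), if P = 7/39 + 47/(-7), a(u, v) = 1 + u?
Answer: -76712/3549 ≈ -21.615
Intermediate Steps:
T(f, X) = 2*f*(X + f) (T(f, X) = (2*f)*(X + f) = 2*f*(X + f))
P = -1784/273 (P = 7*(1/39) + 47*(-⅐) = 7/39 - 47/7 = -1784/273 ≈ -6.5348)
(P/(a(-9, T(-4, -2)) - 18))*(-86) = (-1784/273/((1 - 9) - 18))*(-86) = (-1784/273/(-8 - 18))*(-86) = (-1784/273/(-26))*(-86) = -1/26*(-1784/273)*(-86) = (892/3549)*(-86) = -76712/3549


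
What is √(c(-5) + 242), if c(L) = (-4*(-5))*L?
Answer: √142 ≈ 11.916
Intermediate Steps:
c(L) = 20*L
√(c(-5) + 242) = √(20*(-5) + 242) = √(-100 + 242) = √142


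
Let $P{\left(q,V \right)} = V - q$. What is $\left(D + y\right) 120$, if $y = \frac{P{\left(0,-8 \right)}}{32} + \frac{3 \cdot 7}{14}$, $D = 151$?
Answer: $18270$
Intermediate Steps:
$y = \frac{5}{4}$ ($y = \frac{-8 - 0}{32} + \frac{3 \cdot 7}{14} = \left(-8 + 0\right) \frac{1}{32} + 21 \cdot \frac{1}{14} = \left(-8\right) \frac{1}{32} + \frac{3}{2} = - \frac{1}{4} + \frac{3}{2} = \frac{5}{4} \approx 1.25$)
$\left(D + y\right) 120 = \left(151 + \frac{5}{4}\right) 120 = \frac{609}{4} \cdot 120 = 18270$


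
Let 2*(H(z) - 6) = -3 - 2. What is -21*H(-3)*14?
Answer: -1029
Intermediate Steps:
H(z) = 7/2 (H(z) = 6 + (-3 - 2)/2 = 6 + (1/2)*(-5) = 6 - 5/2 = 7/2)
-21*H(-3)*14 = -21*7/2*14 = -147/2*14 = -1029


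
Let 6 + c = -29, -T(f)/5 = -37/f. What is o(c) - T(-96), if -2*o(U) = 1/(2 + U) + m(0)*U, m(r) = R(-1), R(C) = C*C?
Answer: 20531/1056 ≈ 19.442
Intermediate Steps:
R(C) = C²
m(r) = 1 (m(r) = (-1)² = 1)
T(f) = 185/f (T(f) = -(-185)/f = 185/f)
c = -35 (c = -6 - 29 = -35)
o(U) = -U/2 - 1/(2*(2 + U)) (o(U) = -(1/(2 + U) + 1*U)/2 = -(1/(2 + U) + U)/2 = -(U + 1/(2 + U))/2 = -U/2 - 1/(2*(2 + U)))
o(c) - T(-96) = (-1 - 1*(-35)² - 2*(-35))/(2*(2 - 35)) - 185/(-96) = (½)*(-1 - 1*1225 + 70)/(-33) - 185*(-1)/96 = (½)*(-1/33)*(-1 - 1225 + 70) - 1*(-185/96) = (½)*(-1/33)*(-1156) + 185/96 = 578/33 + 185/96 = 20531/1056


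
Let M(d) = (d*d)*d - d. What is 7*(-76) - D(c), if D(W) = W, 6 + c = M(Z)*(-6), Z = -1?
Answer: -526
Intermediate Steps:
M(d) = d³ - d (M(d) = d²*d - d = d³ - d)
c = -6 (c = -6 + ((-1)³ - 1*(-1))*(-6) = -6 + (-1 + 1)*(-6) = -6 + 0*(-6) = -6 + 0 = -6)
7*(-76) - D(c) = 7*(-76) - 1*(-6) = -532 + 6 = -526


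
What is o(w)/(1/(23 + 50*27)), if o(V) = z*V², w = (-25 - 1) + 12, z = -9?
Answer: -2421972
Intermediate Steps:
w = -14 (w = -26 + 12 = -14)
o(V) = -9*V²
o(w)/(1/(23 + 50*27)) = (-9*(-14)²)/(1/(23 + 50*27)) = (-9*196)/(1/(23 + 1350)) = -1764/(1/1373) = -1764/1/1373 = -1764*1373 = -2421972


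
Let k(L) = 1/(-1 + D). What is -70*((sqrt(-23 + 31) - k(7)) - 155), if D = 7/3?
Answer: 21805/2 - 140*sqrt(2) ≈ 10705.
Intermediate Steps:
D = 7/3 (D = 7*(1/3) = 7/3 ≈ 2.3333)
k(L) = 3/4 (k(L) = 1/(-1 + 7/3) = 1/(4/3) = 3/4)
-70*((sqrt(-23 + 31) - k(7)) - 155) = -70*((sqrt(-23 + 31) - 1*3/4) - 155) = -70*((sqrt(8) - 3/4) - 155) = -70*((2*sqrt(2) - 3/4) - 155) = -70*((-3/4 + 2*sqrt(2)) - 155) = -70*(-623/4 + 2*sqrt(2)) = 21805/2 - 140*sqrt(2)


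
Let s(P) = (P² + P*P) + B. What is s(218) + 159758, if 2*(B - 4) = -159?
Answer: 509461/2 ≈ 2.5473e+5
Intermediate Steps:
B = -151/2 (B = 4 + (½)*(-159) = 4 - 159/2 = -151/2 ≈ -75.500)
s(P) = -151/2 + 2*P² (s(P) = (P² + P*P) - 151/2 = (P² + P²) - 151/2 = 2*P² - 151/2 = -151/2 + 2*P²)
s(218) + 159758 = (-151/2 + 2*218²) + 159758 = (-151/2 + 2*47524) + 159758 = (-151/2 + 95048) + 159758 = 189945/2 + 159758 = 509461/2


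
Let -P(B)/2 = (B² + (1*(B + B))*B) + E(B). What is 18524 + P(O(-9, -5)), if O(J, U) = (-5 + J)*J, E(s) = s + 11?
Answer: -77006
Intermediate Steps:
E(s) = 11 + s
O(J, U) = J*(-5 + J)
P(B) = -22 - 6*B² - 2*B (P(B) = -2*((B² + (1*(B + B))*B) + (11 + B)) = -2*((B² + (1*(2*B))*B) + (11 + B)) = -2*((B² + (2*B)*B) + (11 + B)) = -2*((B² + 2*B²) + (11 + B)) = -2*(3*B² + (11 + B)) = -2*(11 + B + 3*B²) = -22 - 6*B² - 2*B)
18524 + P(O(-9, -5)) = 18524 + (-22 - 6*81*(-5 - 9)² - (-18)*(-5 - 9)) = 18524 + (-22 - 6*(-9*(-14))² - (-18)*(-14)) = 18524 + (-22 - 6*126² - 2*126) = 18524 + (-22 - 6*15876 - 252) = 18524 + (-22 - 95256 - 252) = 18524 - 95530 = -77006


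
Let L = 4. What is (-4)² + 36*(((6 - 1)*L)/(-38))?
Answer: -56/19 ≈ -2.9474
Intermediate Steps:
(-4)² + 36*(((6 - 1)*L)/(-38)) = (-4)² + 36*(((6 - 1)*4)/(-38)) = 16 + 36*((5*4)*(-1/38)) = 16 + 36*(20*(-1/38)) = 16 + 36*(-10/19) = 16 - 360/19 = -56/19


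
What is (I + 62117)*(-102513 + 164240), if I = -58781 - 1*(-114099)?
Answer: 7248910245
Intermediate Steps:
I = 55318 (I = -58781 + 114099 = 55318)
(I + 62117)*(-102513 + 164240) = (55318 + 62117)*(-102513 + 164240) = 117435*61727 = 7248910245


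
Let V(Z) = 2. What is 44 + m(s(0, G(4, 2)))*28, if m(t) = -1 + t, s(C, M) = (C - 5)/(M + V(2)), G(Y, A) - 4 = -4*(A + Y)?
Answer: 214/9 ≈ 23.778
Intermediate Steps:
G(Y, A) = 4 - 4*A - 4*Y (G(Y, A) = 4 - 4*(A + Y) = 4 + (-4*A - 4*Y) = 4 - 4*A - 4*Y)
s(C, M) = (-5 + C)/(2 + M) (s(C, M) = (C - 5)/(M + 2) = (-5 + C)/(2 + M))
44 + m(s(0, G(4, 2)))*28 = 44 + (-1 + (-5 + 0)/(2 + (4 - 4*2 - 4*4)))*28 = 44 + (-1 - 5/(2 + (4 - 8 - 16)))*28 = 44 + (-1 - 5/(2 - 20))*28 = 44 + (-1 - 5/(-18))*28 = 44 + (-1 - 1/18*(-5))*28 = 44 + (-1 + 5/18)*28 = 44 - 13/18*28 = 44 - 182/9 = 214/9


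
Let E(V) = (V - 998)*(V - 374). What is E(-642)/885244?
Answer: 416560/221311 ≈ 1.8822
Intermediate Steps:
E(V) = (-998 + V)*(-374 + V)
E(-642)/885244 = (373252 + (-642)**2 - 1372*(-642))/885244 = (373252 + 412164 + 880824)*(1/885244) = 1666240*(1/885244) = 416560/221311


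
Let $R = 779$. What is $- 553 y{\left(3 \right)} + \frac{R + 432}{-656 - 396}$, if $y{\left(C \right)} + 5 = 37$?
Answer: $- \frac{18617403}{1052} \approx -17697.0$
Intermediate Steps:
$y{\left(C \right)} = 32$ ($y{\left(C \right)} = -5 + 37 = 32$)
$- 553 y{\left(3 \right)} + \frac{R + 432}{-656 - 396} = \left(-553\right) 32 + \frac{779 + 432}{-656 - 396} = -17696 + \frac{1211}{-1052} = -17696 + 1211 \left(- \frac{1}{1052}\right) = -17696 - \frac{1211}{1052} = - \frac{18617403}{1052}$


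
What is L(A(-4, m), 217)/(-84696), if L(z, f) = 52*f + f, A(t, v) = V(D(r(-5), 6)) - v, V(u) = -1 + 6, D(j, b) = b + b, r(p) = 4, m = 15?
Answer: -11501/84696 ≈ -0.13579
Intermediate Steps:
D(j, b) = 2*b
V(u) = 5
A(t, v) = 5 - v
L(z, f) = 53*f
L(A(-4, m), 217)/(-84696) = (53*217)/(-84696) = 11501*(-1/84696) = -11501/84696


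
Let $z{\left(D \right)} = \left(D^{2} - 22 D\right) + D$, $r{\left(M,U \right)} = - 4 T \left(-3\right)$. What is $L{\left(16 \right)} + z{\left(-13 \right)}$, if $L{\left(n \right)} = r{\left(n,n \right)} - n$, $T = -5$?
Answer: $366$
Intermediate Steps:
$r{\left(M,U \right)} = -60$ ($r{\left(M,U \right)} = \left(-4\right) \left(-5\right) \left(-3\right) = 20 \left(-3\right) = -60$)
$z{\left(D \right)} = D^{2} - 21 D$
$L{\left(n \right)} = -60 - n$
$L{\left(16 \right)} + z{\left(-13 \right)} = \left(-60 - 16\right) - 13 \left(-21 - 13\right) = \left(-60 - 16\right) - -442 = -76 + 442 = 366$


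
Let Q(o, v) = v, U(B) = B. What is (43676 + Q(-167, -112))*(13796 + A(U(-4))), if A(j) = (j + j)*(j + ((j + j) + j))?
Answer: 606585136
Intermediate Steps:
A(j) = 8*j² (A(j) = (2*j)*(j + (2*j + j)) = (2*j)*(j + 3*j) = (2*j)*(4*j) = 8*j²)
(43676 + Q(-167, -112))*(13796 + A(U(-4))) = (43676 - 112)*(13796 + 8*(-4)²) = 43564*(13796 + 8*16) = 43564*(13796 + 128) = 43564*13924 = 606585136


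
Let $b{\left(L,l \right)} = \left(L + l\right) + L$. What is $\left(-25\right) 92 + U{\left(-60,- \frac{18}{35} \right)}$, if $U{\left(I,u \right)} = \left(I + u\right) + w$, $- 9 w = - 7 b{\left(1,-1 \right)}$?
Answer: $- \frac{743317}{315} \approx -2359.7$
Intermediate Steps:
$b{\left(L,l \right)} = l + 2 L$
$w = \frac{7}{9}$ ($w = - \frac{\left(-7\right) \left(-1 + 2 \cdot 1\right)}{9} = - \frac{\left(-7\right) \left(-1 + 2\right)}{9} = - \frac{\left(-7\right) 1}{9} = \left(- \frac{1}{9}\right) \left(-7\right) = \frac{7}{9} \approx 0.77778$)
$U{\left(I,u \right)} = \frac{7}{9} + I + u$ ($U{\left(I,u \right)} = \left(I + u\right) + \frac{7}{9} = \frac{7}{9} + I + u$)
$\left(-25\right) 92 + U{\left(-60,- \frac{18}{35} \right)} = \left(-25\right) 92 - \left(\frac{533}{9} + \frac{18}{35}\right) = -2300 - \frac{18817}{315} = - \frac{743317}{315}$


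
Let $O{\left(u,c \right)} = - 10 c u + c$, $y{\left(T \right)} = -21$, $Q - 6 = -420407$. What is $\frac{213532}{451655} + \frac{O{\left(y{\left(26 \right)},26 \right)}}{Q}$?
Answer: $\frac{87291287002}{189876213655} \approx 0.45973$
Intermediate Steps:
$Q = -420401$ ($Q = 6 - 420407 = -420401$)
$O{\left(u,c \right)} = c - 10 c u$ ($O{\left(u,c \right)} = - 10 c u + c = c - 10 c u$)
$\frac{213532}{451655} + \frac{O{\left(y{\left(26 \right)},26 \right)}}{Q} = \frac{213532}{451655} + \frac{26 \left(1 - -210\right)}{-420401} = 213532 \cdot \frac{1}{451655} + 26 \left(1 + 210\right) \left(- \frac{1}{420401}\right) = \frac{213532}{451655} + 26 \cdot 211 \left(- \frac{1}{420401}\right) = \frac{213532}{451655} + 5486 \left(- \frac{1}{420401}\right) = \frac{213532}{451655} - \frac{5486}{420401} = \frac{87291287002}{189876213655}$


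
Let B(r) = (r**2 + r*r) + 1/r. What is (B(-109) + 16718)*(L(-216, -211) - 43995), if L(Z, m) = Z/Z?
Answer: -194115562086/109 ≈ -1.7809e+9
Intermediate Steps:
B(r) = 1/r + 2*r**2 (B(r) = (r**2 + r**2) + 1/r = 2*r**2 + 1/r = 1/r + 2*r**2)
L(Z, m) = 1
(B(-109) + 16718)*(L(-216, -211) - 43995) = ((1 + 2*(-109)**3)/(-109) + 16718)*(1 - 43995) = (-(1 + 2*(-1295029))/109 + 16718)*(-43994) = (-(1 - 2590058)/109 + 16718)*(-43994) = (-1/109*(-2590057) + 16718)*(-43994) = (2590057/109 + 16718)*(-43994) = (4412319/109)*(-43994) = -194115562086/109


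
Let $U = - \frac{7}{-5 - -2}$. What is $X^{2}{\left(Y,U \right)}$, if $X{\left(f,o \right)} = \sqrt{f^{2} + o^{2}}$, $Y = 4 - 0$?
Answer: $\frac{193}{9} \approx 21.444$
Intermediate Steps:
$Y = 4$ ($Y = 4 + 0 = 4$)
$U = \frac{7}{3}$ ($U = - \frac{7}{-5 + \left(-1 + 3\right)} = - \frac{7}{-5 + 2} = - \frac{7}{-3} = \left(-7\right) \left(- \frac{1}{3}\right) = \frac{7}{3} \approx 2.3333$)
$X^{2}{\left(Y,U \right)} = \left(\sqrt{4^{2} + \left(\frac{7}{3}\right)^{2}}\right)^{2} = \left(\sqrt{16 + \frac{49}{9}}\right)^{2} = \left(\sqrt{\frac{193}{9}}\right)^{2} = \left(\frac{\sqrt{193}}{3}\right)^{2} = \frac{193}{9}$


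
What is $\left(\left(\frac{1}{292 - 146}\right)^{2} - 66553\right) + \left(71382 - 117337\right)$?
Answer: $- \frac{2398220527}{21316} \approx -1.1251 \cdot 10^{5}$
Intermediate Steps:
$\left(\left(\frac{1}{292 - 146}\right)^{2} - 66553\right) + \left(71382 - 117337\right) = \left(\left(\frac{1}{146}\right)^{2} - 66553\right) - 45955 = \left(\frac{1}{21316} - 66553\right) - 45955 = - \frac{1418643747}{21316} - 45955 = - \frac{2398220527}{21316}$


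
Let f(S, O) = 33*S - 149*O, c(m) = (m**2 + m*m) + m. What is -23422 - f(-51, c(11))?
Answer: 15958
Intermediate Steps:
c(m) = m + 2*m**2 (c(m) = (m**2 + m**2) + m = 2*m**2 + m = m + 2*m**2)
f(S, O) = -149*O + 33*S
-23422 - f(-51, c(11)) = -23422 - (-1639*(1 + 2*11) + 33*(-51)) = -23422 - (-1639*(1 + 22) - 1683) = -23422 - (-1639*23 - 1683) = -23422 - (-149*253 - 1683) = -23422 - (-37697 - 1683) = -23422 - 1*(-39380) = -23422 + 39380 = 15958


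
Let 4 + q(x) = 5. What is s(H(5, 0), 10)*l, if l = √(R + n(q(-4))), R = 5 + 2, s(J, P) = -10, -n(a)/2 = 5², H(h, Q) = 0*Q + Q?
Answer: -10*I*√43 ≈ -65.574*I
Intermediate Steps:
q(x) = 1 (q(x) = -4 + 5 = 1)
H(h, Q) = Q (H(h, Q) = 0 + Q = Q)
n(a) = -50 (n(a) = -2*5² = -2*25 = -50)
R = 7
l = I*√43 (l = √(7 - 50) = √(-43) = I*√43 ≈ 6.5574*I)
s(H(5, 0), 10)*l = -10*I*√43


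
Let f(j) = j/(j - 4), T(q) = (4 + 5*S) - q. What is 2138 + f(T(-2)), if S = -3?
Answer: 27803/13 ≈ 2138.7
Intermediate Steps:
T(q) = -11 - q (T(q) = (4 + 5*(-3)) - q = (4 - 15) - q = -11 - q)
f(j) = j/(-4 + j)
2138 + f(T(-2)) = 2138 + (-11 - 1*(-2))/(-4 + (-11 - 1*(-2))) = 2138 + (-11 + 2)/(-4 + (-11 + 2)) = 2138 - 9/(-4 - 9) = 2138 - 9/(-13) = 2138 - 9*(-1/13) = 2138 + 9/13 = 27803/13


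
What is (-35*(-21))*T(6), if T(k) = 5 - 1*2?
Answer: 2205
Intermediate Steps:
T(k) = 3 (T(k) = 5 - 2 = 3)
(-35*(-21))*T(6) = -35*(-21)*3 = 735*3 = 2205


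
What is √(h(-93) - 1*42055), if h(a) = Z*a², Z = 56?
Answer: √442289 ≈ 665.05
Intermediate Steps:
h(a) = 56*a²
√(h(-93) - 1*42055) = √(56*(-93)² - 1*42055) = √(56*8649 - 42055) = √(484344 - 42055) = √442289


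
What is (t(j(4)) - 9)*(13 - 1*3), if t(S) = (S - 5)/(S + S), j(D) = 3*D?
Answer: -1045/12 ≈ -87.083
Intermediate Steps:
t(S) = (-5 + S)/(2*S) (t(S) = (-5 + S)/((2*S)) = (-5 + S)*(1/(2*S)) = (-5 + S)/(2*S))
(t(j(4)) - 9)*(13 - 1*3) = ((-5 + 3*4)/(2*((3*4))) - 9)*(13 - 1*3) = ((½)*(-5 + 12)/12 - 9)*(13 - 3) = ((½)*(1/12)*7 - 9)*10 = (7/24 - 9)*10 = -209/24*10 = -1045/12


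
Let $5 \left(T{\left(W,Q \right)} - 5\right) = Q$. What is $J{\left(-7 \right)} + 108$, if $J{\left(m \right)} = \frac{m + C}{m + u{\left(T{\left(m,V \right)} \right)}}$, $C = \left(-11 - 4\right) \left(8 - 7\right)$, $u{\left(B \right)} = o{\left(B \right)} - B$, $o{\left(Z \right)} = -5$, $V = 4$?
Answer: $\frac{9722}{89} \approx 109.24$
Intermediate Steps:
$T{\left(W,Q \right)} = 5 + \frac{Q}{5}$
$u{\left(B \right)} = -5 - B$
$C = -15$ ($C = \left(-15\right) 1 = -15$)
$J{\left(m \right)} = \frac{-15 + m}{- \frac{54}{5} + m}$ ($J{\left(m \right)} = \frac{m - 15}{m - \left(10 + \frac{4}{5}\right)} = \frac{-15 + m}{m - \frac{54}{5}} = \frac{-15 + m}{- \frac{54}{5} + m}$)
$J{\left(-7 \right)} + 108 = \frac{5 \left(-15 - 7\right)}{-54 + 5 \left(-7\right)} + 108 = 5 \frac{1}{-54 - 35} \left(-22\right) + 108 = 5 \frac{1}{-89} \left(-22\right) + 108 = 5 \left(- \frac{1}{89}\right) \left(-22\right) + 108 = \frac{110}{89} + 108 = \frac{9722}{89}$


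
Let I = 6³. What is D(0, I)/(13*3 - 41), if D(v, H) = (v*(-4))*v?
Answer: 0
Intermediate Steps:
I = 216
D(v, H) = -4*v² (D(v, H) = (-4*v)*v = -4*v²)
D(0, I)/(13*3 - 41) = (-4*0²)/(13*3 - 41) = (-4*0)/(39 - 41) = 0/(-2) = 0*(-½) = 0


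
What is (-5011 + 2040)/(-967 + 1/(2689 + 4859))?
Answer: 22425108/7298915 ≈ 3.0724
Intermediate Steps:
(-5011 + 2040)/(-967 + 1/(2689 + 4859)) = -2971/(-967 + 1/7548) = -2971/(-7298915/7548) = -2971*(-7548/7298915) = 22425108/7298915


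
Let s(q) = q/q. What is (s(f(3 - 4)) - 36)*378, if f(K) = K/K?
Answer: -13230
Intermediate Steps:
f(K) = 1
s(q) = 1
(s(f(3 - 4)) - 36)*378 = (1 - 36)*378 = -35*378 = -13230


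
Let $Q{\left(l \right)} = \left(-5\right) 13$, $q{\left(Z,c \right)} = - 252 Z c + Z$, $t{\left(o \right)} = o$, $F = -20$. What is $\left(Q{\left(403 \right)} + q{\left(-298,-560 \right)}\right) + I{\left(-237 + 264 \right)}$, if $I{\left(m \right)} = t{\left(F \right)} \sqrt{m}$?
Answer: $-42054123 - 60 \sqrt{3} \approx -4.2054 \cdot 10^{7}$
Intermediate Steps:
$q{\left(Z,c \right)} = Z - 252 Z c$ ($q{\left(Z,c \right)} = - 252 Z c + Z = Z - 252 Z c$)
$Q{\left(l \right)} = -65$
$I{\left(m \right)} = - 20 \sqrt{m}$
$\left(Q{\left(403 \right)} + q{\left(-298,-560 \right)}\right) + I{\left(-237 + 264 \right)} = \left(-65 - 298 \left(1 - -141120\right)\right) - 20 \sqrt{-237 + 264} = \left(-65 - 298 \left(1 + 141120\right)\right) - 20 \sqrt{27} = \left(-65 - 42054058\right) - 20 \cdot 3 \sqrt{3} = \left(-65 - 42054058\right) - 60 \sqrt{3} = -42054123 - 60 \sqrt{3}$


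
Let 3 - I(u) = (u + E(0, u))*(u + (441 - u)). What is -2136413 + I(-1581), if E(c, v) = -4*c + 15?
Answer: -1445804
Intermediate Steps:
E(c, v) = 15 - 4*c
I(u) = -6612 - 441*u (I(u) = 3 - (u + (15 - 4*0))*(u + (441 - u)) = 3 - (u + (15 + 0))*441 = 3 - (u + 15)*441 = 3 - (15 + u)*441 = 3 - (6615 + 441*u) = 3 + (-6615 - 441*u) = -6612 - 441*u)
-2136413 + I(-1581) = -2136413 + (-6612 - 441*(-1581)) = -2136413 + (-6612 + 697221) = -2136413 + 690609 = -1445804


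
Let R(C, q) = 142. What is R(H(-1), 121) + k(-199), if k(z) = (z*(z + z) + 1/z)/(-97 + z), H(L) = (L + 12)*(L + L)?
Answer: -7396829/58904 ≈ -125.57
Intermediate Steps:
H(L) = 2*L*(12 + L) (H(L) = (12 + L)*(2*L) = 2*L*(12 + L))
k(z) = (1/z + 2*z**2)/(-97 + z) (k(z) = (z*(2*z) + 1/z)/(-97 + z) = (2*z**2 + 1/z)/(-97 + z) = (1/z + 2*z**2)/(-97 + z))
R(H(-1), 121) + k(-199) = 142 + (1 + 2*(-199)**3)/((-199)*(-97 - 199)) = 142 - 1/199*(1 + 2*(-7880599))/(-296) = 142 - 1/199*(-1/296)*(1 - 15761198) = 142 - 1/199*(-1/296)*(-15761197) = 142 - 15761197/58904 = -7396829/58904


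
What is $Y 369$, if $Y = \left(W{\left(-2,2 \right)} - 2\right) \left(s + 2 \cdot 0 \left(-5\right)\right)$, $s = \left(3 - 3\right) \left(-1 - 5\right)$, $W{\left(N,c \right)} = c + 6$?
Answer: $0$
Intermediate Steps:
$W{\left(N,c \right)} = 6 + c$
$s = 0$ ($s = 0 \left(-6\right) = 0$)
$Y = 0$ ($Y = \left(\left(6 + 2\right) - 2\right) \left(0 + 2 \cdot 0 \left(-5\right)\right) = \left(8 - 2\right) \left(0 + 0 \left(-5\right)\right) = 6 \left(0 + 0\right) = 6 \cdot 0 = 0$)
$Y 369 = 0 \cdot 369 = 0$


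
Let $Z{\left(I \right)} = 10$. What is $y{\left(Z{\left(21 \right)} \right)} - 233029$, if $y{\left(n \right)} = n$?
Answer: $-233019$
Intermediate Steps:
$y{\left(Z{\left(21 \right)} \right)} - 233029 = 10 - 233029 = -233019$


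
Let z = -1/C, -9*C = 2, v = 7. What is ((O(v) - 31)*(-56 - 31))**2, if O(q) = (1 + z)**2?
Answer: 68121/16 ≈ 4257.6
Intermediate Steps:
C = -2/9 (C = -1/9*2 = -2/9 ≈ -0.22222)
z = 9/2 (z = -1/(-2/9) = -1*(-9/2) = 9/2 ≈ 4.5000)
O(q) = 121/4 (O(q) = (1 + 9/2)**2 = (11/2)**2 = 121/4)
((O(v) - 31)*(-56 - 31))**2 = ((121/4 - 31)*(-56 - 31))**2 = (-3/4*(-87))**2 = (261/4)**2 = 68121/16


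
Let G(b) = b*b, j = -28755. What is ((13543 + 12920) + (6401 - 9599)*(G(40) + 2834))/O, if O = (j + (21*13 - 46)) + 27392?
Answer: 14153469/1136 ≈ 12459.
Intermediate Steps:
G(b) = b²
O = -1136 (O = (-28755 + (21*13 - 46)) + 27392 = (-28755 + (273 - 46)) + 27392 = (-28755 + 227) + 27392 = -28528 + 27392 = -1136)
((13543 + 12920) + (6401 - 9599)*(G(40) + 2834))/O = ((13543 + 12920) + (6401 - 9599)*(40² + 2834))/(-1136) = (26463 - 3198*(1600 + 2834))*(-1/1136) = (26463 - 3198*4434)*(-1/1136) = (26463 - 14179932)*(-1/1136) = -14153469*(-1/1136) = 14153469/1136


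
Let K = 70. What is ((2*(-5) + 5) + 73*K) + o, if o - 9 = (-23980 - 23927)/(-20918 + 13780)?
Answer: 36551639/7138 ≈ 5120.7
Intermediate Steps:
o = 112149/7138 (o = 9 + (-23980 - 23927)/(-20918 + 13780) = 9 - 47907/(-7138) = 9 - 47907*(-1/7138) = 9 + 47907/7138 = 112149/7138 ≈ 15.712)
((2*(-5) + 5) + 73*K) + o = ((2*(-5) + 5) + 73*70) + 112149/7138 = ((-10 + 5) + 5110) + 112149/7138 = (-5 + 5110) + 112149/7138 = 5105 + 112149/7138 = 36551639/7138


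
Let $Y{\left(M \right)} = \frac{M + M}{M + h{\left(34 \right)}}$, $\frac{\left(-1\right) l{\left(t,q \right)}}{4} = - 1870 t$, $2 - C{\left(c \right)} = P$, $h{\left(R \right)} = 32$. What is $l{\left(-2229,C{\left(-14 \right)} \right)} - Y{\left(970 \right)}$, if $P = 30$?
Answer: $- \frac{8353133890}{501} \approx -1.6673 \cdot 10^{7}$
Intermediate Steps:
$C{\left(c \right)} = -28$ ($C{\left(c \right)} = 2 - 30 = -28$)
$l{\left(t,q \right)} = 7480 t$ ($l{\left(t,q \right)} = - 4 \left(- 1870 t\right) = 7480 t$)
$Y{\left(M \right)} = \frac{2 M}{32 + M}$ ($Y{\left(M \right)} = \frac{M + M}{M + 32} = \frac{2 M}{32 + M}$)
$l{\left(-2229,C{\left(-14 \right)} \right)} - Y{\left(970 \right)} = 7480 \left(-2229\right) - 2 \cdot 970 \frac{1}{32 + 970} = -16672920 - 2 \cdot 970 \cdot \frac{1}{1002} = -16672920 - \frac{970}{501} = - \frac{8353133890}{501}$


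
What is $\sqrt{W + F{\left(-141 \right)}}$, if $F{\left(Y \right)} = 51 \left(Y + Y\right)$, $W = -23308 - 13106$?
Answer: $6 i \sqrt{1411} \approx 225.38 i$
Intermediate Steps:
$W = -36414$
$F{\left(Y \right)} = 102 Y$ ($F{\left(Y \right)} = 51 \cdot 2 Y = 102 Y$)
$\sqrt{W + F{\left(-141 \right)}} = \sqrt{-36414 + 102 \left(-141\right)} = \sqrt{-36414 - 14382} = \sqrt{-50796} = 6 i \sqrt{1411}$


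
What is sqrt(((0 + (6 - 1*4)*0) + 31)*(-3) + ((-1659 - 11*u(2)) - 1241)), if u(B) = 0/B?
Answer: I*sqrt(2993) ≈ 54.708*I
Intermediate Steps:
u(B) = 0
sqrt(((0 + (6 - 1*4)*0) + 31)*(-3) + ((-1659 - 11*u(2)) - 1241)) = sqrt(((0 + (6 - 1*4)*0) + 31)*(-3) + ((-1659 - 11*0) - 1241)) = sqrt(((0 + (6 - 4)*0) + 31)*(-3) + ((-1659 + 0) - 1241)) = sqrt(((0 + 2*0) + 31)*(-3) + (-1659 - 1241)) = sqrt(((0 + 0) + 31)*(-3) - 2900) = sqrt((0 + 31)*(-3) - 2900) = sqrt(31*(-3) - 2900) = sqrt(-93 - 2900) = sqrt(-2993) = I*sqrt(2993)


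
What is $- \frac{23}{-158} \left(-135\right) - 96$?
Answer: $- \frac{18273}{158} \approx -115.65$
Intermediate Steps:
$- \frac{23}{-158} \left(-135\right) - 96 = \left(-23\right) \left(- \frac{1}{158}\right) \left(-135\right) - 96 = \frac{23}{158} \left(-135\right) - 96 = - \frac{3105}{158} - 96 = - \frac{18273}{158}$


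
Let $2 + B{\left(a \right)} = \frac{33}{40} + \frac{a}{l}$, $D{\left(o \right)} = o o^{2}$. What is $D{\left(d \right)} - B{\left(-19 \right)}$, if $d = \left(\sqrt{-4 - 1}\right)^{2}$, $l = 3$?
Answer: $- \frac{14099}{120} \approx -117.49$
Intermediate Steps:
$d = -5$ ($d = \left(\sqrt{-5}\right)^{2} = \left(i \sqrt{5}\right)^{2} = -5$)
$D{\left(o \right)} = o^{3}$
$B{\left(a \right)} = - \frac{47}{40} + \frac{a}{3}$ ($B{\left(a \right)} = -2 + \left(\frac{33}{40} + \frac{a}{3}\right) = - \frac{47}{40} + \frac{a}{3}$)
$D{\left(d \right)} - B{\left(-19 \right)} = \left(-5\right)^{3} - \left(- \frac{47}{40} + \frac{1}{3} \left(-19\right)\right) = -125 - \left(- \frac{47}{40} - \frac{19}{3}\right) = -125 - - \frac{901}{120} = -125 + \frac{901}{120} = - \frac{14099}{120}$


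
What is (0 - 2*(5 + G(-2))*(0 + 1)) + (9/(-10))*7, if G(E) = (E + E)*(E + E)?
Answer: -483/10 ≈ -48.300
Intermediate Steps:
G(E) = 4*E² (G(E) = (2*E)*(2*E) = 4*E²)
(0 - 2*(5 + G(-2))*(0 + 1)) + (9/(-10))*7 = (0 - 2*(5 + 4*(-2)²)*(0 + 1)) + (9/(-10))*7 = (0 - 2*(5 + 4*4)) + (9*(-⅒))*7 = (0 - 2*(5 + 16)) - 9/10*7 = (0 - 42) - 63/10 = -42 - 63/10 = -483/10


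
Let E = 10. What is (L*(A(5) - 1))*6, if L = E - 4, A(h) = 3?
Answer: 72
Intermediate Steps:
L = 6 (L = 10 - 4 = 6)
(L*(A(5) - 1))*6 = (6*(3 - 1))*6 = (6*2)*6 = 12*6 = 72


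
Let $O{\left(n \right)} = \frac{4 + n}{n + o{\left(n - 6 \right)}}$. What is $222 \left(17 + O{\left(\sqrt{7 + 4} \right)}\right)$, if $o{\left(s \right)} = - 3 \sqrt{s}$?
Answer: $\frac{222 \left(4 - 51 \sqrt{-6 + \sqrt{11}} + 18 \sqrt{11}\right)}{\sqrt{11} - 3 i \sqrt{6 - \sqrt{11}}} \approx 3927.3 + 227.09 i$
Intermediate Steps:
$O{\left(n \right)} = \frac{4 + n}{n - 3 \sqrt{-6 + n}}$ ($O{\left(n \right)} = \frac{4 + n}{n - 3 \sqrt{n - 6}} = \frac{4 + n}{n - 3 \sqrt{-6 + n}}$)
$222 \left(17 + O{\left(\sqrt{7 + 4} \right)}\right) = 222 \left(17 + \frac{4 + \sqrt{7 + 4}}{\sqrt{7 + 4} - 3 \sqrt{-6 + \sqrt{7 + 4}}}\right) = 222 \left(17 + \frac{4 + \sqrt{11}}{\sqrt{11} - 3 \sqrt{-6 + \sqrt{11}}}\right) = 3774 + \frac{222 \left(4 + \sqrt{11}\right)}{\sqrt{11} - 3 \sqrt{-6 + \sqrt{11}}}$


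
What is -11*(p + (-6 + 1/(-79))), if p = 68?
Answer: -53867/79 ≈ -681.86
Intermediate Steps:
-11*(p + (-6 + 1/(-79))) = -11*(68 + (-6 + 1/(-79))) = -11*(68 + (-6 - 1/79)) = -11*(68 - 475/79) = -11*4897/79 = -53867/79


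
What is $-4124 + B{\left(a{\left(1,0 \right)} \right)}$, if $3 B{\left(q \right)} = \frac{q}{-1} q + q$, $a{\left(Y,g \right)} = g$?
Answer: $-4124$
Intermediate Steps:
$B{\left(q \right)} = - \frac{q^{2}}{3} + \frac{q}{3}$ ($B{\left(q \right)} = \frac{\frac{q}{-1} q + q}{3} = \frac{q \left(-1\right) q + q}{3} = \frac{- q q + q}{3} = \frac{- q^{2} + q}{3} = \frac{q - q^{2}}{3} = - \frac{q^{2}}{3} + \frac{q}{3}$)
$-4124 + B{\left(a{\left(1,0 \right)} \right)} = -4124 + \frac{1}{3} \cdot 0 \left(1 - 0\right) = -4124 + \frac{1}{3} \cdot 0 \left(1 + 0\right) = -4124 + \frac{1}{3} \cdot 0 \cdot 1 = -4124 + 0 = -4124$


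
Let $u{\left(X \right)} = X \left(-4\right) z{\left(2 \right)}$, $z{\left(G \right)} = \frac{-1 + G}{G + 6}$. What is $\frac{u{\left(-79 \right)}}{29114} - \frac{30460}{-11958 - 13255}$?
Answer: $\frac{1775616707}{1468102564} \approx 1.2095$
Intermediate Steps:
$z{\left(G \right)} = \frac{-1 + G}{6 + G}$
$u{\left(X \right)} = - \frac{X}{2}$ ($u{\left(X \right)} = X \left(-4\right) \frac{-1 + 2}{6 + 2} = - 4 X \frac{1}{8} \cdot 1 = - 4 X \frac{1}{8} = - \frac{X}{2}$)
$\frac{u{\left(-79 \right)}}{29114} - \frac{30460}{-11958 - 13255} = \frac{\left(- \frac{1}{2}\right) \left(-79\right)}{29114} - \frac{30460}{-11958 - 13255} = \frac{79}{2} \cdot \frac{1}{29114} - \frac{30460}{-25213} = \frac{79}{58228} - - \frac{30460}{25213} = \frac{79}{58228} + \frac{30460}{25213} = \frac{1775616707}{1468102564}$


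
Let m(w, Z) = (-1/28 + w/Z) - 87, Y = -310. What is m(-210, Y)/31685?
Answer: -74959/27502580 ≈ -0.0027255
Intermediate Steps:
m(w, Z) = -2437/28 + w/Z (m(w, Z) = (-1*1/28 + w/Z) - 87 = (-1/28 + w/Z) - 87 = -2437/28 + w/Z)
m(-210, Y)/31685 = (-2437/28 - 210/(-310))/31685 = (-2437/28 - 210*(-1/310))*(1/31685) = (-2437/28 + 21/31)*(1/31685) = -74959/868*1/31685 = -74959/27502580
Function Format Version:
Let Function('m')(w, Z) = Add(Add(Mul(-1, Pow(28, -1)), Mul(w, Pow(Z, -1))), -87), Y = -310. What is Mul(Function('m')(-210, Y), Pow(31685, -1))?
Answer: Rational(-74959, 27502580) ≈ -0.0027255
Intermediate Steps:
Function('m')(w, Z) = Add(Rational(-2437, 28), Mul(w, Pow(Z, -1))) (Function('m')(w, Z) = Add(Add(Mul(-1, Rational(1, 28)), Mul(w, Pow(Z, -1))), -87) = Add(Add(Rational(-1, 28), Mul(w, Pow(Z, -1))), -87) = Add(Rational(-2437, 28), Mul(w, Pow(Z, -1))))
Mul(Function('m')(-210, Y), Pow(31685, -1)) = Mul(Add(Rational(-2437, 28), Mul(-210, Pow(-310, -1))), Pow(31685, -1)) = Mul(Add(Rational(-2437, 28), Mul(-210, Rational(-1, 310))), Rational(1, 31685)) = Mul(Add(Rational(-2437, 28), Rational(21, 31)), Rational(1, 31685)) = Mul(Rational(-74959, 868), Rational(1, 31685)) = Rational(-74959, 27502580)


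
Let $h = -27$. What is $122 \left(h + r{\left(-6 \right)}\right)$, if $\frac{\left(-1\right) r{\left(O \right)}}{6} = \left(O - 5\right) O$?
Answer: $-51606$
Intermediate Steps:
$r{\left(O \right)} = - 6 O \left(-5 + O\right)$ ($r{\left(O \right)} = - 6 \left(O - 5\right) O = - 6 \left(-5 + O\right) O = - 6 O \left(-5 + O\right)$)
$122 \left(h + r{\left(-6 \right)}\right) = 122 \left(-27 + 6 \left(-6\right) \left(5 - -6\right)\right) = 122 \left(-27 + 6 \left(-6\right) \left(5 + 6\right)\right) = 122 \left(-27 + 6 \left(-6\right) 11\right) = 122 \left(-27 - 396\right) = 122 \left(-423\right) = -51606$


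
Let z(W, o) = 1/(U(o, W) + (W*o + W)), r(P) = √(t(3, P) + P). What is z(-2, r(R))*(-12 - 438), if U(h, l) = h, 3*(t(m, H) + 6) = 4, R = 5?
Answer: 2700/11 - 450*√3/11 ≈ 174.60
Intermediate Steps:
t(m, H) = -14/3 (t(m, H) = -6 + (⅓)*4 = -6 + 4/3 = -14/3)
r(P) = √(-14/3 + P)
z(W, o) = 1/(W + o + W*o) (z(W, o) = 1/(o + (W*o + W)) = 1/(o + (W + W*o)) = 1/(W + o + W*o))
z(-2, r(R))*(-12 - 438) = (-12 - 438)/(-2 + √(-42 + 9*5)/3 - 2*√(-42 + 9*5)/3) = -450/(-2 + √(-42 + 45)/3 - 2*√(-42 + 45)/3) = -450/(-2 + √3/3 - 2*√3/3) = -450/(-2 - √3/3)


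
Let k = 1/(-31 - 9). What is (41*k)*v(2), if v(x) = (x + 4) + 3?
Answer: -369/40 ≈ -9.2250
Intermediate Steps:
v(x) = 7 + x (v(x) = (4 + x) + 3 = 7 + x)
k = -1/40 (k = 1/(-40) = -1/40 ≈ -0.025000)
(41*k)*v(2) = (41*(-1/40))*(7 + 2) = -41/40*9 = -369/40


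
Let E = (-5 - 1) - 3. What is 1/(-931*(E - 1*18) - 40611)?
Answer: -1/15474 ≈ -6.4624e-5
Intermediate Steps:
E = -9 (E = -6 - 3 = -9)
1/(-931*(E - 1*18) - 40611) = 1/(-931*(-9 - 1*18) - 40611) = 1/(-931*(-9 - 18) - 40611) = 1/(-931*(-27) - 40611) = 1/(25137 - 40611) = 1/(-15474) = -1/15474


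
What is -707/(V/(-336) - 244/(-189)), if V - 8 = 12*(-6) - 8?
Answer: -267246/569 ≈ -469.68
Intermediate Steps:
V = -72 (V = 8 + (12*(-6) - 8) = 8 + (-72 - 8) = 8 - 80 = -72)
-707/(V/(-336) - 244/(-189)) = -707/(-72/(-336) - 244/(-189)) = -707/(-72*(-1/336) - 244*(-1/189)) = -707/(3/14 + 244/189) = -707/569/378 = -707*378/569 = -267246/569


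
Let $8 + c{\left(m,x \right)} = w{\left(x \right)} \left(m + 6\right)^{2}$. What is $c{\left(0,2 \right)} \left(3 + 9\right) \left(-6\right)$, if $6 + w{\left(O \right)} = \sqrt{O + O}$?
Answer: $10944$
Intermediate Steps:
$w{\left(O \right)} = -6 + \sqrt{2} \sqrt{O}$ ($w{\left(O \right)} = -6 + \sqrt{O + O} = -6 + \sqrt{2 O} = -6 + \sqrt{2} \sqrt{O}$)
$c{\left(m,x \right)} = -8 + \left(6 + m\right)^{2} \left(-6 + \sqrt{2} \sqrt{x}\right)$ ($c{\left(m,x \right)} = -8 + \left(-6 + \sqrt{2} \sqrt{x}\right) \left(m + 6\right)^{2} = -8 + \left(-6 + \sqrt{2} \sqrt{x}\right) \left(6 + m\right)^{2} = -8 + \left(6 + m\right)^{2} \left(-6 + \sqrt{2} \sqrt{x}\right)$)
$c{\left(0,2 \right)} \left(3 + 9\right) \left(-6\right) = \left(-8 + \left(6 + 0\right)^{2} \left(-6 + \sqrt{2} \sqrt{2}\right)\right) \left(3 + 9\right) \left(-6\right) = \left(-8 + 6^{2} \left(-6 + 2\right)\right) 12 \left(-6\right) = \left(-8 + 36 \left(-4\right)\right) \left(-72\right) = \left(-8 - 144\right) \left(-72\right) = \left(-152\right) \left(-72\right) = 10944$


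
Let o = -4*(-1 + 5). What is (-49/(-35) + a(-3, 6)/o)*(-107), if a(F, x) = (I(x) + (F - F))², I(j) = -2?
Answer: -2461/20 ≈ -123.05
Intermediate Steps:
a(F, x) = 4 (a(F, x) = (-2 + (F - F))² = (-2 + 0)² = (-2)² = 4)
o = -16 (o = -4*4 = -16)
(-49/(-35) + a(-3, 6)/o)*(-107) = (-49/(-35) + 4/(-16))*(-107) = (-49*(-1/35) + 4*(-1/16))*(-107) = (7/5 - ¼)*(-107) = (23/20)*(-107) = -2461/20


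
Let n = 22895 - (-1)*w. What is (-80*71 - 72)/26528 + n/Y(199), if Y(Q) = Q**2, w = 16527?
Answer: 102250233/131316916 ≈ 0.77865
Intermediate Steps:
n = 39422 (n = 22895 - (-1)*16527 = 22895 - 1*(-16527) = 22895 + 16527 = 39422)
(-80*71 - 72)/26528 + n/Y(199) = (-80*71 - 72)/26528 + 39422/(199**2) = (-5680 - 72)*(1/26528) + 39422/39601 = -5752*1/26528 + 39422*(1/39601) = -719/3316 + 39422/39601 = 102250233/131316916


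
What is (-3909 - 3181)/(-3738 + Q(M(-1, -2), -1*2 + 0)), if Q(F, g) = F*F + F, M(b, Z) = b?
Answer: 3545/1869 ≈ 1.8967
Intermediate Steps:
Q(F, g) = F + F**2 (Q(F, g) = F**2 + F = F + F**2)
(-3909 - 3181)/(-3738 + Q(M(-1, -2), -1*2 + 0)) = (-3909 - 3181)/(-3738 - (1 - 1)) = -7090/(-3738 - 1*0) = -7090/(-3738 + 0) = -7090/(-3738) = -7090*(-1/3738) = 3545/1869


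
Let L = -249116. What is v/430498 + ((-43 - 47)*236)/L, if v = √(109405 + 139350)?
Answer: 5310/62279 + √248755/430498 ≈ 0.086420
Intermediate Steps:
v = √248755 ≈ 498.75
v/430498 + ((-43 - 47)*236)/L = √248755/430498 + ((-43 - 47)*236)/(-249116) = √248755*(1/430498) - 90*236*(-1/249116) = √248755/430498 - 21240*(-1/249116) = √248755/430498 + 5310/62279 = 5310/62279 + √248755/430498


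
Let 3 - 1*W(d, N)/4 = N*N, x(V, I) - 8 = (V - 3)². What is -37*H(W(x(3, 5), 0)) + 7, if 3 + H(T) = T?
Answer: -326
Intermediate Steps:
x(V, I) = 8 + (-3 + V)² (x(V, I) = 8 + (V - 3)² = 8 + (-3 + V)²)
W(d, N) = 12 - 4*N² (W(d, N) = 12 - 4*N*N = 12 - 4*N²)
H(T) = -3 + T
-37*H(W(x(3, 5), 0)) + 7 = -37*(-3 + (12 - 4*0²)) + 7 = -37*(-3 + (12 - 4*0)) + 7 = -37*(-3 + (12 + 0)) + 7 = -37*(-3 + 12) + 7 = -37*9 + 7 = -333 + 7 = -326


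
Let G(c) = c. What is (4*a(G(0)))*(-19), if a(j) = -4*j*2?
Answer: 0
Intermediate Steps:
a(j) = -8*j
(4*a(G(0)))*(-19) = (4*(-8*0))*(-19) = (4*0)*(-19) = 0*(-19) = 0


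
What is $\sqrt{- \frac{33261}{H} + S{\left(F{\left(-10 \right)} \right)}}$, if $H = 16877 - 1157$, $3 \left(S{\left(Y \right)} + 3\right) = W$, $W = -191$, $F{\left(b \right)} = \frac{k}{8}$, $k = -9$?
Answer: $\frac{i \sqrt{4249355730}}{7860} \approx 8.2935 i$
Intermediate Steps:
$F{\left(b \right)} = - \frac{9}{8}$
$S{\left(Y \right)} = - \frac{200}{3}$ ($S{\left(Y \right)} = -3 + \frac{1}{3} \left(-191\right) = -3 - \frac{191}{3} = - \frac{200}{3}$)
$H = 15720$ ($H = 16877 - 1157 = 15720$)
$\sqrt{- \frac{33261}{H} + S{\left(F{\left(-10 \right)} \right)}} = \sqrt{- \frac{33261}{15720} - \frac{200}{3}} = \sqrt{\left(-33261\right) \frac{1}{15720} - \frac{200}{3}} = \sqrt{- \frac{11087}{5240} - \frac{200}{3}} = \sqrt{- \frac{1081261}{15720}} = \frac{i \sqrt{4249355730}}{7860}$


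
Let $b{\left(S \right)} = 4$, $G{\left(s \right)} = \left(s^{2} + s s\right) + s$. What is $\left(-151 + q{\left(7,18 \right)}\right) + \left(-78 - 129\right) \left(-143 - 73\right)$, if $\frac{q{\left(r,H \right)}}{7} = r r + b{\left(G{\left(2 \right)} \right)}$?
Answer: $44932$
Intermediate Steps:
$G{\left(s \right)} = s + 2 s^{2}$ ($G{\left(s \right)} = \left(s^{2} + s^{2}\right) + s = 2 s^{2} + s = s + 2 s^{2}$)
$q{\left(r,H \right)} = 28 + 7 r^{2}$ ($q{\left(r,H \right)} = 7 \left(r r + 4\right) = 7 \left(r^{2} + 4\right) = 7 \left(4 + r^{2}\right) = 28 + 7 r^{2}$)
$\left(-151 + q{\left(7,18 \right)}\right) + \left(-78 - 129\right) \left(-143 - 73\right) = \left(-151 + \left(28 + 7 \cdot 7^{2}\right)\right) + \left(-78 - 129\right) \left(-143 - 73\right) = \left(-151 + \left(28 + 7 \cdot 49\right)\right) - -44712 = \left(-151 + \left(28 + 343\right)\right) + 44712 = \left(-151 + 371\right) + 44712 = 220 + 44712 = 44932$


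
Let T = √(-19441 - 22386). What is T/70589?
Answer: I*√41827/70589 ≈ 0.0028973*I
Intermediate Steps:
T = I*√41827 (T = √(-41827) = I*√41827 ≈ 204.52*I)
T/70589 = (I*√41827)/70589 = (I*√41827)*(1/70589) = I*√41827/70589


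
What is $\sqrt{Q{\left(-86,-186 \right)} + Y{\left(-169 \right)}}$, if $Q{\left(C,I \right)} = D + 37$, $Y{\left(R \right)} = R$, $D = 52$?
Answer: $4 i \sqrt{5} \approx 8.9443 i$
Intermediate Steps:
$Q{\left(C,I \right)} = 89$ ($Q{\left(C,I \right)} = 52 + 37 = 89$)
$\sqrt{Q{\left(-86,-186 \right)} + Y{\left(-169 \right)}} = \sqrt{89 - 169} = \sqrt{-80} = 4 i \sqrt{5}$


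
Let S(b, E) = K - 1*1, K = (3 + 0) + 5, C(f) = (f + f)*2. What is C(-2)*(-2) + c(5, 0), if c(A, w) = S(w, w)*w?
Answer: 16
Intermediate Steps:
C(f) = 4*f (C(f) = (2*f)*2 = 4*f)
K = 8 (K = 3 + 5 = 8)
S(b, E) = 7 (S(b, E) = 8 - 1*1 = 8 - 1 = 7)
c(A, w) = 7*w
C(-2)*(-2) + c(5, 0) = (4*(-2))*(-2) + 7*0 = -8*(-2) + 0 = 16 + 0 = 16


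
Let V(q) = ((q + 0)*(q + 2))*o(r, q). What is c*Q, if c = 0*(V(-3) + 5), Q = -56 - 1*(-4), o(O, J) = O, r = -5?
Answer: 0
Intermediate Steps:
Q = -52 (Q = -56 + 4 = -52)
V(q) = -5*q*(2 + q) (V(q) = ((q + 0)*(q + 2))*(-5) = (q*(2 + q))*(-5) = -5*q*(2 + q))
c = 0 (c = 0*(-5*(-3)*(2 - 3) + 5) = 0*(-5*(-3)*(-1) + 5) = 0*(-15 + 5) = 0*(-10) = 0)
c*Q = 0*(-52) = 0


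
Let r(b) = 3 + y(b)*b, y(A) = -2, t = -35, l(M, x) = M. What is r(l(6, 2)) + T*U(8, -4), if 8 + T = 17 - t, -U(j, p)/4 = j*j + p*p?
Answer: -14089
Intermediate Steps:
U(j, p) = -4*j² - 4*p² (U(j, p) = -4*(j*j + p*p) = -4*(j² + p²) = -4*j² - 4*p²)
r(b) = 3 - 2*b
T = 44 (T = -8 + (17 - 1*(-35)) = -8 + (17 + 35) = -8 + 52 = 44)
r(l(6, 2)) + T*U(8, -4) = (3 - 2*6) + 44*(-4*8² - 4*(-4)²) = (3 - 12) + 44*(-4*64 - 4*16) = -9 + 44*(-256 - 64) = -9 + 44*(-320) = -9 - 14080 = -14089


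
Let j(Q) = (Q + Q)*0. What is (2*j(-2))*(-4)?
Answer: 0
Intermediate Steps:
j(Q) = 0 (j(Q) = (2*Q)*0 = 0)
(2*j(-2))*(-4) = (2*0)*(-4) = 0*(-4) = 0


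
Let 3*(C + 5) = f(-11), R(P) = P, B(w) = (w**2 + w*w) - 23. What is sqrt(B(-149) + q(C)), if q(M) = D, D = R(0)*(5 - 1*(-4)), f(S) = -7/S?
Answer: 3*sqrt(4931) ≈ 210.66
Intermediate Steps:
B(w) = -23 + 2*w**2 (B(w) = (w**2 + w**2) - 23 = 2*w**2 - 23 = -23 + 2*w**2)
C = -158/33 (C = -5 + (-7/(-11))/3 = -5 + (-7*(-1/11))/3 = -5 + (1/3)*(7/11) = -5 + 7/33 = -158/33 ≈ -4.7879)
D = 0 (D = 0*(5 - 1*(-4)) = 0*(5 + 4) = 0*9 = 0)
q(M) = 0
sqrt(B(-149) + q(C)) = sqrt((-23 + 2*(-149)**2) + 0) = sqrt((-23 + 2*22201) + 0) = sqrt((-23 + 44402) + 0) = sqrt(44379 + 0) = sqrt(44379) = 3*sqrt(4931)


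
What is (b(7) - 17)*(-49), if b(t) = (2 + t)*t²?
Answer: -20776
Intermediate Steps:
b(t) = t²*(2 + t)
(b(7) - 17)*(-49) = (7²*(2 + 7) - 17)*(-49) = (49*9 - 17)*(-49) = (441 - 17)*(-49) = 424*(-49) = -20776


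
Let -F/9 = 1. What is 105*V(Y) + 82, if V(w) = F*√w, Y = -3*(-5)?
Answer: 82 - 945*√15 ≈ -3578.0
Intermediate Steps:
F = -9 (F = -9*1 = -9)
Y = 15
V(w) = -9*√w
105*V(Y) + 82 = 105*(-9*√15) + 82 = -945*√15 + 82 = 82 - 945*√15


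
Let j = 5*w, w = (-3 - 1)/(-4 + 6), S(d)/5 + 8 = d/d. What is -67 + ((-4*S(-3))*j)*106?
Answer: -148467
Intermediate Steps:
S(d) = -35 (S(d) = -40 + 5*(d/d) = -40 + 5*1 = -40 + 5 = -35)
w = -2 (w = -4/2 = -4*½ = -2)
j = -10 (j = 5*(-2) = -10)
-67 + ((-4*S(-3))*j)*106 = -67 + (-4*(-35)*(-10))*106 = -67 + (140*(-10))*106 = -67 - 1400*106 = -67 - 148400 = -148467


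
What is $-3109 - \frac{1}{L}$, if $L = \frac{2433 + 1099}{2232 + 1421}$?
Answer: $- \frac{10984641}{3532} \approx -3110.0$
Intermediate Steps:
$L = \frac{3532}{3653} \approx 0.96688$
$-3109 - \frac{1}{L} = -3109 - \frac{1}{\frac{3532}{3653}} = -3109 - \frac{3653}{3532} = - \frac{10984641}{3532}$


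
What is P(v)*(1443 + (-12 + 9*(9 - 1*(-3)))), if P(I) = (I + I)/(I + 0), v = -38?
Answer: 3078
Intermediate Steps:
P(I) = 2 (P(I) = (2*I)/I = 2)
P(v)*(1443 + (-12 + 9*(9 - 1*(-3)))) = 2*(1443 + (-12 + 9*(9 - 1*(-3)))) = 2*(1443 + (-12 + 9*(9 + 3))) = 2*(1443 + (-12 + 9*12)) = 2*(1443 + (-12 + 108)) = 2*(1443 + 96) = 2*1539 = 3078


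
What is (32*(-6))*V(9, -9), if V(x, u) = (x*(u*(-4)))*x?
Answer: -559872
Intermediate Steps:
V(x, u) = -4*u*x² (V(x, u) = (x*(-4*u))*x = (-4*u*x)*x = -4*u*x²)
(32*(-6))*V(9, -9) = (32*(-6))*(-4*(-9)*9²) = -(-768)*(-9)*81 = -192*2916 = -559872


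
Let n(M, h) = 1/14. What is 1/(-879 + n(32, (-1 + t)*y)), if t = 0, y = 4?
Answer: -14/12305 ≈ -0.0011377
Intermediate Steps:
n(M, h) = 1/14
1/(-879 + n(32, (-1 + t)*y)) = 1/(-879 + 1/14) = 1/(-12305/14) = -14/12305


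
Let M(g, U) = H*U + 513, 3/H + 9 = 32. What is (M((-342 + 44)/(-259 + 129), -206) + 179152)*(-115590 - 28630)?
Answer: -595870456940/23 ≈ -2.5907e+10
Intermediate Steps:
H = 3/23 (H = 3/(-9 + 32) = 3/23 ≈ 0.13043)
M(g, U) = 513 + 3*U/23 (M(g, U) = 3*U/23 + 513 = 513 + 3*U/23)
(M((-342 + 44)/(-259 + 129), -206) + 179152)*(-115590 - 28630) = ((513 + (3/23)*(-206)) + 179152)*(-115590 - 28630) = ((513 - 618/23) + 179152)*(-144220) = (11181/23 + 179152)*(-144220) = (4131677/23)*(-144220) = -595870456940/23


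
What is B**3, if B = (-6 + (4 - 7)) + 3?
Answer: -216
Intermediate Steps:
B = -6 (B = (-6 - 3) + 3 = -9 + 3 = -6)
B**3 = (-6)**3 = -216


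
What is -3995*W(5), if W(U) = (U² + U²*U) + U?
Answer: -619225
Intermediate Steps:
W(U) = U + U² + U³ (W(U) = (U² + U³) + U = U + U² + U³)
-3995*W(5) = -19975*(1 + 5 + 5²) = -19975*(1 + 5 + 25) = -19975*31 = -3995*155 = -619225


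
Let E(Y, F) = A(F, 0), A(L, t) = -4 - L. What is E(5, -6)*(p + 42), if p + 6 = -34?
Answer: 4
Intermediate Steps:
p = -40 (p = -6 - 34 = -40)
E(Y, F) = -4 - F
E(5, -6)*(p + 42) = (-4 - 1*(-6))*(-40 + 42) = (-4 + 6)*2 = 2*2 = 4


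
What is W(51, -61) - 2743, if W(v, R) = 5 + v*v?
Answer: -137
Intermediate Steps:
W(v, R) = 5 + v²
W(51, -61) - 2743 = (5 + 51²) - 2743 = (5 + 2601) - 2743 = 2606 - 2743 = -137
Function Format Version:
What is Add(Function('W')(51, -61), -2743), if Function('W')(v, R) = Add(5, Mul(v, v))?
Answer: -137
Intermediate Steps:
Function('W')(v, R) = Add(5, Pow(v, 2))
Add(Function('W')(51, -61), -2743) = Add(Add(5, Pow(51, 2)), -2743) = Add(Add(5, 2601), -2743) = Add(2606, -2743) = -137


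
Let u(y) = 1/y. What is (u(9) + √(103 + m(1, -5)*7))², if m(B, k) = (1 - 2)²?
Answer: 8911/81 + 2*√110/9 ≈ 112.34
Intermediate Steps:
m(B, k) = 1 (m(B, k) = (-1)² = 1)
(u(9) + √(103 + m(1, -5)*7))² = (1/9 + √(103 + 1*7))² = (⅑ + √(103 + 7))² = (⅑ + √110)²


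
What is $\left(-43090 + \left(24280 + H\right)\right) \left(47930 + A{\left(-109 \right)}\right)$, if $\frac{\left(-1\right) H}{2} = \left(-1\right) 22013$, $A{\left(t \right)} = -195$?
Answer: $1203685760$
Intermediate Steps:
$H = 44026$ ($H = - 2 \left(\left(-1\right) 22013\right) = \left(-2\right) \left(-22013\right) = 44026$)
$\left(-43090 + \left(24280 + H\right)\right) \left(47930 + A{\left(-109 \right)}\right) = \left(-43090 + \left(24280 + 44026\right)\right) \left(47930 - 195\right) = \left(-43090 + 68306\right) 47735 = 25216 \cdot 47735 = 1203685760$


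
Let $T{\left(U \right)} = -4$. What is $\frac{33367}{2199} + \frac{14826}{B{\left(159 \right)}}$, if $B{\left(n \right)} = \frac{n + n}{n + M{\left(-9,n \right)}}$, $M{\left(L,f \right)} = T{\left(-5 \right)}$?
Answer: $\frac{843996446}{116547} \approx 7241.7$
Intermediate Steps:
$M{\left(L,f \right)} = -4$
$B{\left(n \right)} = \frac{2 n}{-4 + n}$ ($B{\left(n \right)} = \frac{n + n}{n - 4} = \frac{2 n}{-4 + n}$)
$\frac{33367}{2199} + \frac{14826}{B{\left(159 \right)}} = \frac{33367}{2199} + \frac{14826}{2 \cdot 159 \frac{1}{-4 + 159}} = 33367 \cdot \frac{1}{2199} + \frac{14826}{2 \cdot 159 \cdot \frac{1}{155}} = \frac{33367}{2199} + \frac{14826}{2 \cdot 159 \cdot \frac{1}{155}} = \frac{33367}{2199} + \frac{14826}{\frac{318}{155}} = \frac{33367}{2199} + 14826 \cdot \frac{155}{318} = \frac{33367}{2199} + \frac{383005}{53} = \frac{843996446}{116547}$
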